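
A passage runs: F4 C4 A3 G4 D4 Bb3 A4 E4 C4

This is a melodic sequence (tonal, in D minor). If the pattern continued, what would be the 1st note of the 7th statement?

E5

Grouping in 3s, the 1st note of each cell is F4, G4, A4.
Each moves up a 2nd. Continuing: Bb4 → C5 → D5 → E5.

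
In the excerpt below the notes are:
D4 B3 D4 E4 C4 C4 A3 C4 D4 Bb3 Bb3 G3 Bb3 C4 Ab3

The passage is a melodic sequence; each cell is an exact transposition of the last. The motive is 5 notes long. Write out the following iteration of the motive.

Unit = 5 notes; the statements start on D4, C4, Bb3, moving down a 2nd each time.
Statement 4 starts on Ab3 and keeps the same exact contour: Ab3 F3 Ab3 Bb3 Gb3.

Ab3 F3 Ab3 Bb3 Gb3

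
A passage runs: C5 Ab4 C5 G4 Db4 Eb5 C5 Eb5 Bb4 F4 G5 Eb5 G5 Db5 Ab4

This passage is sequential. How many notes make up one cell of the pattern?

5

15 notes total. Splitting into 3 groups of 5:
C5 Ab4 C5 G4 Db4 | Eb5 C5 Eb5 Bb4 F4 | G5 Eb5 G5 Db5 Ab4
That's a consistent up a 3rd shift per cell, and no other grouping gives one.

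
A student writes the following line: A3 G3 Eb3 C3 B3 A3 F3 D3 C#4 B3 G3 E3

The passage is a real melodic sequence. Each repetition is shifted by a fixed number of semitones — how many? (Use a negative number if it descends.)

Unit = 4 notes; the statements start on A3, B3, C#4, moving up a 2nd each time.
Counting half-steps from A3 to B3: 2.

2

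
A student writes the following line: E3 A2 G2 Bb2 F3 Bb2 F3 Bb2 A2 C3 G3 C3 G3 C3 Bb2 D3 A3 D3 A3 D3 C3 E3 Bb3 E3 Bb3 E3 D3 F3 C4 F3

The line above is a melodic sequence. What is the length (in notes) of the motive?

6

There are 30 notes; a 6-note unit gives 5 cells:
E3 A2 G2 Bb2 F3 Bb2 | F3 Bb2 A2 C3 G3 C3 | G3 C3 Bb2 D3 A3 D3 | A3 D3 C3 E3 Bb3 E3 | Bb3 E3 D3 F3 C4 F3
Each cell is the previous one up a 2nd — so the unit is 6 notes.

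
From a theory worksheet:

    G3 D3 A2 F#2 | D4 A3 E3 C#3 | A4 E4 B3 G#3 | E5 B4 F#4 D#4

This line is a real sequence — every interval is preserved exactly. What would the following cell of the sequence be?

B5 F#5 C#5 A#4

The 4-note cells begin on G3, D4, A4, E5 — each up a 5th from the last.
So cell 5 is B5 F#5 C#5 A#4.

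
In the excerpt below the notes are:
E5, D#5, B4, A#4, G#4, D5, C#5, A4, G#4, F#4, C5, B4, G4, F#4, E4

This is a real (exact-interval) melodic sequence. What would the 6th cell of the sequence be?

Taking 5-note groups, the heads are E5, D5, C5: the pattern moves down a 2nd.
Extending down a 2nd: Bb4 → Ab4 → Gb4.
From Gb4 the exact shape gives Gb4 F4 Db4 C4 Bb3.

Gb4 F4 Db4 C4 Bb3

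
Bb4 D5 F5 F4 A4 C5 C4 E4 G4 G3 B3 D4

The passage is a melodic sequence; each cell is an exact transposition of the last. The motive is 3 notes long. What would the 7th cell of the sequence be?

The 3-note cells begin on Bb4, F4, C4, G3 — each down a 4th from the last.
Extending down a 4th: D3 → A2 → E2.
Statement 7 starts on E2 and keeps the same exact contour: E2 G#2 B2.

E2 G#2 B2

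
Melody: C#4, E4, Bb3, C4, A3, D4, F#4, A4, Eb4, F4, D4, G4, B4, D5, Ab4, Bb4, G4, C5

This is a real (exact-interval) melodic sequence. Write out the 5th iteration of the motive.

A5 C6 Gb5 Ab5 F5 Bb5

Unit = 6 notes; the statements start on C#4, F#4, B4, moving up a 4th each time.
Extending up a 4th: E5 → A5.
From A5 the exact shape gives A5 C6 Gb5 Ab5 F5 Bb5.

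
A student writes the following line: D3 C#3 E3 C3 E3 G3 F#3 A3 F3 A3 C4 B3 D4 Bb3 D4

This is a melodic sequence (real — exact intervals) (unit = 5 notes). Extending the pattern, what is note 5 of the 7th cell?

Bb5

The unit is 5 notes. Position-5 pitches of the 3 shown cells: E3, A3, D4.
Each moves up a 4th. Continuing: G4 → C5 → F5 → Bb5.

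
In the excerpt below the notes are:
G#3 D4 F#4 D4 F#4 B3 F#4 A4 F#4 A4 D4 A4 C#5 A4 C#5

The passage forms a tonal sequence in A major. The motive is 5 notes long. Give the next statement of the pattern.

Taking 5-note groups, the heads are G#3, B3, D4: the pattern moves up a 3rd.
Statement 4 starts on F#4 and keeps the same diatonic contour: F#4 C#5 E5 C#5 E5.

F#4 C#5 E5 C#5 E5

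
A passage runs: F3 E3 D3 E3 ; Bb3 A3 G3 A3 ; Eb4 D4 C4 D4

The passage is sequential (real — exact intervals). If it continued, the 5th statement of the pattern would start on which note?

Db5

With a 4-note motive the entries are F3, Bb3, Eb4, each up a 4th from the previous.
Continuing: Ab4 → Db5. Statement 5 starts on Db5.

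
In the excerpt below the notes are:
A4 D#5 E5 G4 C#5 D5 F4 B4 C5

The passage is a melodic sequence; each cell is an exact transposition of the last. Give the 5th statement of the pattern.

Db4 G4 Ab4

The 3-note cells begin on A4, G4, F4 — each down a 2nd from the last.
Carrying on: Eb4 → Db4.
Statement 5 starts on Db4 and keeps the same exact contour: Db4 G4 Ab4.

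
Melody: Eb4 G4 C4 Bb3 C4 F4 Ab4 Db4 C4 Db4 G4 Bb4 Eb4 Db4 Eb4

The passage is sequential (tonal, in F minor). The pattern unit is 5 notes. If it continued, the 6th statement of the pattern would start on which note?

C5

Taking 5-note groups, the heads are Eb4, F4, G4: the pattern moves up a 2nd.
Continuing: Ab4 → Bb4 → C5. Statement 6 starts on C5.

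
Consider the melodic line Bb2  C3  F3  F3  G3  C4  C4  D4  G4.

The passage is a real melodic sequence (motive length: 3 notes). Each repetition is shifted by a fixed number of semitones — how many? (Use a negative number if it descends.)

7

Taking 3-note groups, the heads are Bb2, F3, C4: the pattern moves up a 5th.
Bb2→F3 is 53 − 46 = 7 semitones.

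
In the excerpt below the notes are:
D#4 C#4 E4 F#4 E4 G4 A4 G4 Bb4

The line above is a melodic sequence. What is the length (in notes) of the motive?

3

There are 9 notes; a 3-note unit gives 3 cells:
D#4 C#4 E4 | F#4 E4 G4 | A4 G4 Bb4
Each cell is the previous one up a 3rd — so the unit is 3 notes.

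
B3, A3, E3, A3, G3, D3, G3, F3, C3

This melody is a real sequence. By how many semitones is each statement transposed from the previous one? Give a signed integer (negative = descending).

Taking 3-note groups, the heads are B3, A3, G3: the pattern moves down a 2nd.
B3→A3 is 57 − 59 = -2 semitones.

-2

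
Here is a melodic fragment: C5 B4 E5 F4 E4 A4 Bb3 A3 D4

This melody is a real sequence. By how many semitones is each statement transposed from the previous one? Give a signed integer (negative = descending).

-7

With a 3-note motive the entries are C5, F4, Bb3, each down a 5th from the previous.
Counting half-steps from C5 to F4: -7.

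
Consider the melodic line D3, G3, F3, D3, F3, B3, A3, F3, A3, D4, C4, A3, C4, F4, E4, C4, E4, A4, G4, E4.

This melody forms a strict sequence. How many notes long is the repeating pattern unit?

Try groups of 4 (5 cells in 20 notes):
D3 G3 F3 D3 | F3 B3 A3 F3 | A3 D4 C4 A3 | C4 F4 E4 C4 | E4 A4 G4 E4
Every group is a transposition up a 3rd of the one before; no shorter unit works.

4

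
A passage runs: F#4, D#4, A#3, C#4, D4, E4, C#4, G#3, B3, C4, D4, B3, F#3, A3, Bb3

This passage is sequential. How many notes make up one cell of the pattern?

15 notes total. Splitting into 3 groups of 5:
F#4 D#4 A#3 C#4 D4 | E4 C#4 G#3 B3 C4 | D4 B3 F#3 A3 Bb3
That's a consistent down a 2nd shift per cell, and no other grouping gives one.

5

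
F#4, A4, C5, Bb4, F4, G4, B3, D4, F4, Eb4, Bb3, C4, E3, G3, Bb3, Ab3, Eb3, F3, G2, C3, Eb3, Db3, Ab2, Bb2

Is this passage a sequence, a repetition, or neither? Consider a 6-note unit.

Note 1 of cell 4 is G2; if this were a sequence it would be A2. No unit length gives a consistent transposition pattern.

neither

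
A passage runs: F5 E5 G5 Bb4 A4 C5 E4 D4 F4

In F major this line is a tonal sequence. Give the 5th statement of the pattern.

D3 C3 E3

The 3-note cells begin on F5, Bb4, E4 — each down a 5th from the last.
Extending down a 5th: A3 → D3.
From D3 the diatonic shape gives D3 C3 E3.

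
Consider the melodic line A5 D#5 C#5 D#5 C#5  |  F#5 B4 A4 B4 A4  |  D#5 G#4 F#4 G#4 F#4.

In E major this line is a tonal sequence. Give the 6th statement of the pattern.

E4 A3 G#3 A3 G#3

With a 5-note motive the entries are A5, F#5, D#5, each down a 3rd from the previous.
Continuing the starts: B4 → G#4 → E4.
So cell 6 is E4 A3 G#3 A3 G#3.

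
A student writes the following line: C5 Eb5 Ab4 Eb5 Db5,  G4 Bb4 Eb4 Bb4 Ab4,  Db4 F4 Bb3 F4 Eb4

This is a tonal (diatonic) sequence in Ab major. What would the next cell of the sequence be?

The 5-note cells begin on C5, G4, Db4 — each down a 4th from the last.
Statement 4 starts on Ab3 and keeps the same diatonic contour: Ab3 C4 F3 C4 Bb3.

Ab3 C4 F3 C4 Bb3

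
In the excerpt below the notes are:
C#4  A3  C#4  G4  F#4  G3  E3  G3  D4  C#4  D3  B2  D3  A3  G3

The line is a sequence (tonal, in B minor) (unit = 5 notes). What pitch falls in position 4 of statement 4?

The unit is 5 notes. Position-4 pitches of the 3 shown cells: G4, D4, A3.
Each moves down a 4th; the next is E3.

E3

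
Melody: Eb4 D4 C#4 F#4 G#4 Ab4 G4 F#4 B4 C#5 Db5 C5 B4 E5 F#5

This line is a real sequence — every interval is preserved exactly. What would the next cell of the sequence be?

Gb5 F5 E5 A5 B5

Unit = 5 notes; the statements start on Eb4, Ab4, Db5, moving up a 4th each time.
Statement 4 starts on Gb5 and keeps the same exact contour: Gb5 F5 E5 A5 B5.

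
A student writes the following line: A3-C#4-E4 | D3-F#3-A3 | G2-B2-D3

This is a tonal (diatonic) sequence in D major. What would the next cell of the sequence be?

C#2 E2 G2

With a 3-note motive the entries are A3, D3, G2, each down a 5th from the previous.
So cell 4 is C#2 E2 G2.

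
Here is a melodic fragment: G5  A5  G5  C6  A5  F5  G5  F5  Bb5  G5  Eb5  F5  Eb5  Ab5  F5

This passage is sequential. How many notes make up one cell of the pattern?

Try groups of 5 (3 cells in 15 notes):
G5 A5 G5 C6 A5 | F5 G5 F5 Bb5 G5 | Eb5 F5 Eb5 Ab5 F5
Every group is a transposition down a 2nd of the one before; no shorter unit works.

5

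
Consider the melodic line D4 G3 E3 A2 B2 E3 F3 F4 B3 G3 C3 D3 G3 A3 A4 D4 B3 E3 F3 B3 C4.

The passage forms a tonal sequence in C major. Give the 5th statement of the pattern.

E5 A4 F4 B3 C4 F4 G4

With a 7-note motive the entries are D4, F4, A4, each up a 3rd from the previous.
Extending up a 3rd: C5 → E5.
So cell 5 is E5 A4 F4 B3 C4 F4 G4.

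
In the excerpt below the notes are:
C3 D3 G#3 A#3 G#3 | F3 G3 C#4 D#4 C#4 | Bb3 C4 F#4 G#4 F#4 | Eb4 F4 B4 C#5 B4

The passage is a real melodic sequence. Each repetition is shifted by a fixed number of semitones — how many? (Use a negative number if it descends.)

5

Taking 5-note groups, the heads are C3, F3, Bb3, Eb4: the pattern moves up a 4th.
C3 to F3 spans +5 semitones.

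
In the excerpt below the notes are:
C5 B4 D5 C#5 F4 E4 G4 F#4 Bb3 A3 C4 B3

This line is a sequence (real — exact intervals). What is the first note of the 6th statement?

With a 4-note motive the entries are C5, F4, Bb3, each down a 5th from the previous.
Continuing: Eb3 → Ab2 → Db2. Statement 6 starts on Db2.

Db2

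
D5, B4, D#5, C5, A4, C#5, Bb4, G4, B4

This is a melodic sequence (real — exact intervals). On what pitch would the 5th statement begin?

Taking 3-note groups, the heads are D5, C5, Bb4: the pattern moves down a 2nd.
Continuing: Ab4 → Gb4. Statement 5 starts on Gb4.

Gb4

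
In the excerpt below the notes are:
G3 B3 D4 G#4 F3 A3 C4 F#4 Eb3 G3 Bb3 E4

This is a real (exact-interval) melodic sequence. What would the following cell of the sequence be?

Unit = 4 notes; the statements start on G3, F3, Eb3, moving down a 2nd each time.
Statement 4 starts on Db3 and keeps the same exact contour: Db3 F3 Ab3 D4.

Db3 F3 Ab3 D4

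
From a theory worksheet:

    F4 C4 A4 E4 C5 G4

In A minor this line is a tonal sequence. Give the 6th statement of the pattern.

Unit = 2 notes; the statements start on F4, A4, C5, moving up a 3rd each time.
Continuing the starts: E5 → G5 → B5.
Statement 6 starts on B5 and keeps the same diatonic contour: B5 F5.

B5 F5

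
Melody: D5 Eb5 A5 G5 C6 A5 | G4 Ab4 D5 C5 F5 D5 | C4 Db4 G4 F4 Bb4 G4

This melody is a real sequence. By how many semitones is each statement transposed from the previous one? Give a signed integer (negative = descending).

Unit = 6 notes; the statements start on D5, G4, C4, moving down a 5th each time.
D5 to G4 spans -7 semitones.

-7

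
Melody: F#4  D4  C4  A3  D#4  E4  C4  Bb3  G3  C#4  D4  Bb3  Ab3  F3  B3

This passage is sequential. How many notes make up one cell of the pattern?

5

Try groups of 5 (3 cells in 15 notes):
F#4 D4 C4 A3 D#4 | E4 C4 Bb3 G3 C#4 | D4 Bb3 Ab3 F3 B3
Every group is a transposition down a 2nd of the one before; no shorter unit works.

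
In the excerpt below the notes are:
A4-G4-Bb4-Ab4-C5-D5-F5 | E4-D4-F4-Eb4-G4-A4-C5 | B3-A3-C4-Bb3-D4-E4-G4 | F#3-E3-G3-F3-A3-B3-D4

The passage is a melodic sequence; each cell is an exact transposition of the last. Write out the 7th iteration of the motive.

D#2 C#2 E2 D2 F#2 G#2 B2

Taking 7-note groups, the heads are A4, E4, B3, F#3: the pattern moves down a 4th.
Carrying on: C#3 → G#2 → D#2.
So cell 7 is D#2 C#2 E2 D2 F#2 G#2 B2.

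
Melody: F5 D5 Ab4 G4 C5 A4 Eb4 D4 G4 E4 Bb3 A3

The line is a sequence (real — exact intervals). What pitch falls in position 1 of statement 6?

The unit is 4 notes. Position-1 pitches of the 3 shown cells: F5, C5, G4.
Each moves down a 4th. Continuing: D4 → A3 → E3.

E3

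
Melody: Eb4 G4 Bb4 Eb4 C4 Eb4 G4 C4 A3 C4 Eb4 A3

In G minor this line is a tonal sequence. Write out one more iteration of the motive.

Taking 4-note groups, the heads are Eb4, C4, A3: the pattern moves down a 3rd.
From F3 the diatonic shape gives F3 A3 C4 F3.

F3 A3 C4 F3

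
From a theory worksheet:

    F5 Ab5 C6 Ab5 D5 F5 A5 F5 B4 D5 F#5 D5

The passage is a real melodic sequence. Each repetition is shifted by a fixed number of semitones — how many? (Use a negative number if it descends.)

Taking 4-note groups, the heads are F5, D5, B4: the pattern moves down a 3rd.
F5→D5 is 74 − 77 = -3 semitones.

-3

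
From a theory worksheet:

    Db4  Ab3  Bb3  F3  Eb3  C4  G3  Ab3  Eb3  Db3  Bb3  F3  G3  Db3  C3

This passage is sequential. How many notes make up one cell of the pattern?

5

There are 15 notes; a 5-note unit gives 3 cells:
Db4 Ab3 Bb3 F3 Eb3 | C4 G3 Ab3 Eb3 Db3 | Bb3 F3 G3 Db3 C3
Each cell is the previous one down a 2nd — so the unit is 5 notes.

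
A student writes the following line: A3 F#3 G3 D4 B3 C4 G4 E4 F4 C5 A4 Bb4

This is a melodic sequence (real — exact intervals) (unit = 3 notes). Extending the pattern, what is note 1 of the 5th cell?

The unit is 3 notes. Position-1 pitches of the 4 shown cells: A3, D4, G4, C5.
One more up a 4th gives F5.

F5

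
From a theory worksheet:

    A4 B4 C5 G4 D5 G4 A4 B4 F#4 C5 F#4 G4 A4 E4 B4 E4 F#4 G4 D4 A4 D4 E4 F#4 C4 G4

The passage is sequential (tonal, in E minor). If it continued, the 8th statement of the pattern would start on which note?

A3

With a 5-note motive the entries are A4, G4, F#4, E4, D4, each down a 2nd from the previous.
Continuing: C4 → B3 → A3. Statement 8 starts on A3.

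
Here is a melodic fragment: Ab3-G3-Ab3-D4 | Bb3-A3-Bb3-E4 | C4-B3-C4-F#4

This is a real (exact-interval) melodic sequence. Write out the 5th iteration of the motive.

With a 4-note motive the entries are Ab3, Bb3, C4, each up a 2nd from the previous.
Extending up a 2nd: D4 → E4.
Statement 5 starts on E4 and keeps the same exact contour: E4 D#4 E4 A#4.

E4 D#4 E4 A#4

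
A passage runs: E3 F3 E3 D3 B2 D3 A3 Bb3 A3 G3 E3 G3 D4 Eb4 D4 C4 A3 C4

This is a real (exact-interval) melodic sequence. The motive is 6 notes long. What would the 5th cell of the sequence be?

C5 Db5 C5 Bb4 G4 Bb4

With a 6-note motive the entries are E3, A3, D4, each up a 4th from the previous.
Continuing the starts: G4 → C5.
Statement 5 starts on C5 and keeps the same exact contour: C5 Db5 C5 Bb4 G4 Bb4.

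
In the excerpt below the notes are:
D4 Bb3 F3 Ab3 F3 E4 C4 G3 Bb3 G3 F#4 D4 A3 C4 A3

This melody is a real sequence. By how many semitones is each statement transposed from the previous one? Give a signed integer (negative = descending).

The 5-note cells begin on D4, E4, F#4 — each up a 2nd from the last.
D4 to E4 spans +2 semitones.

2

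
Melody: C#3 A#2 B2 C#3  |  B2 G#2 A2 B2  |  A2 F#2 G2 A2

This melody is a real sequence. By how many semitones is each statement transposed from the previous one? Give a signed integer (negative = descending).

Unit = 4 notes; the statements start on C#3, B2, A2, moving down a 2nd each time.
Counting half-steps from C#3 to B2: -2.

-2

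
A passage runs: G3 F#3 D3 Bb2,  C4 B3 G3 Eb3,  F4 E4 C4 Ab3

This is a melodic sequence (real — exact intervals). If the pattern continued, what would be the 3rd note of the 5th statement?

Bb4

With 4-note cells, note 3 of each statement runs D3, G3, C4.
Carrying that up a 4th forward: F4 → Bb4.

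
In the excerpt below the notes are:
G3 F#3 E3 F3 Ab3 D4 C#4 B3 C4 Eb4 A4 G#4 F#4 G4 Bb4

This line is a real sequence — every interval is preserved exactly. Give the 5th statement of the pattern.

Unit = 5 notes; the statements start on G3, D4, A4, moving up a 5th each time.
Carrying on: E5 → B5.
So cell 5 is B5 A#5 G#5 A5 C6.

B5 A#5 G#5 A5 C6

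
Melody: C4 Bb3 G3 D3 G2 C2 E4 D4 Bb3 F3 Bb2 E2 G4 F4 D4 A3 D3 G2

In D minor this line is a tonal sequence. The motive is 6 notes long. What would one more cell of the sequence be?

The 6-note cells begin on C4, E4, G4 — each up a 3rd from the last.
So cell 4 is Bb4 A4 F4 C4 F3 Bb2.

Bb4 A4 F4 C4 F3 Bb2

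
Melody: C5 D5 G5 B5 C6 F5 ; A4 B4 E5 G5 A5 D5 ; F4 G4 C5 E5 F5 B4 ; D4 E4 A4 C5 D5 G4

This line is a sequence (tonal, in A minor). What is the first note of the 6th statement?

G3

The 6-note cells begin on C5, A4, F4, D4 — each down a 3rd from the last.
Continuing: B3 → G3. Statement 6 starts on G3.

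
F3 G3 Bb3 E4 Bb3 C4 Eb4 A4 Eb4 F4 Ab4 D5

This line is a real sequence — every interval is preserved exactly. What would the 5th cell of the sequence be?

Taking 4-note groups, the heads are F3, Bb3, Eb4: the pattern moves up a 4th.
Continuing the starts: Ab4 → Db5.
So cell 5 is Db5 Eb5 Gb5 C6.

Db5 Eb5 Gb5 C6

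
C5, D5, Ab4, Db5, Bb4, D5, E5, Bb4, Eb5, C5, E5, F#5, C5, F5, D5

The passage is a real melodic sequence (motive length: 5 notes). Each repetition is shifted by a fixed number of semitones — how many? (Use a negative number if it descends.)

With a 5-note motive the entries are C5, D5, E5, each up a 2nd from the previous.
C5→D5 is 74 − 72 = 2 semitones.

2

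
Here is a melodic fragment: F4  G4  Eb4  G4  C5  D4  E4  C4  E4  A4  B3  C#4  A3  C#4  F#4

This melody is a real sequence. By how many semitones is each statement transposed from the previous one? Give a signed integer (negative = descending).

-3

Unit = 5 notes; the statements start on F4, D4, B3, moving down a 3rd each time.
F4→D4 is 62 − 65 = -3 semitones.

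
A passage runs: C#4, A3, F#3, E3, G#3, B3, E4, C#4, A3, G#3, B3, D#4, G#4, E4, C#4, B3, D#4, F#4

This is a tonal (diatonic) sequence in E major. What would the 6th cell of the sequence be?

F#5 D#5 B4 A4 C#5 E5

With a 6-note motive the entries are C#4, E4, G#4, each up a 3rd from the previous.
Continuing the starts: B4 → D#5 → F#5.
From F#5 the diatonic shape gives F#5 D#5 B4 A4 C#5 E5.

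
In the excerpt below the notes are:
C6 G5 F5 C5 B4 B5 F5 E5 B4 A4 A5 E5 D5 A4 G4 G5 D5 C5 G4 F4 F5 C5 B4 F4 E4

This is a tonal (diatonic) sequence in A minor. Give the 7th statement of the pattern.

D5 A4 G4 D4 C4

With a 5-note motive the entries are C6, B5, A5, G5, F5, each down a 2nd from the previous.
Carrying on: E5 → D5.
Statement 7 starts on D5 and keeps the same diatonic contour: D5 A4 G4 D4 C4.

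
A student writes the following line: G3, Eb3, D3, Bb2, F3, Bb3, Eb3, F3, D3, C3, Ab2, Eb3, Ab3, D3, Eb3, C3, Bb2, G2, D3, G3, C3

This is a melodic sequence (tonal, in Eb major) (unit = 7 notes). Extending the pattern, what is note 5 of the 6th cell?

Ab2

Grouping in 7s, the 5th note of each cell is F3, Eb3, D3.
Extending down a 2nd: C3 → Bb2 → Ab2.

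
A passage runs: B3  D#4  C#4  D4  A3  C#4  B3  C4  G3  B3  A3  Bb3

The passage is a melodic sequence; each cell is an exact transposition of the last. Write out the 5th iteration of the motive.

With a 4-note motive the entries are B3, A3, G3, each down a 2nd from the previous.
Extending down a 2nd: F3 → Eb3.
So cell 5 is Eb3 G3 F3 Gb3.

Eb3 G3 F3 Gb3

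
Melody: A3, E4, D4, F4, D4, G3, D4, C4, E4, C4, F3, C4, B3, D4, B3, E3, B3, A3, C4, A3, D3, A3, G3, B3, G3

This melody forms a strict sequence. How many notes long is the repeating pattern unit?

25 notes total. Splitting into 5 groups of 5:
A3 E4 D4 F4 D4 | G3 D4 C4 E4 C4 | F3 C4 B3 D4 B3 | E3 B3 A3 C4 A3 | D3 A3 G3 B3 G3
That's a consistent down a 2nd shift per cell, and no other grouping gives one.

5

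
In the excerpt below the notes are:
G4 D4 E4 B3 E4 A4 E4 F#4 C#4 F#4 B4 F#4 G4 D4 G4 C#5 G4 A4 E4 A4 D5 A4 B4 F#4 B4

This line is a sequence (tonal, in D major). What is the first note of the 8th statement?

The 5-note cells begin on G4, A4, B4, C#5, D5 — each up a 2nd from the last.
Continuing: E5 → F#5 → G5. Statement 8 starts on G5.

G5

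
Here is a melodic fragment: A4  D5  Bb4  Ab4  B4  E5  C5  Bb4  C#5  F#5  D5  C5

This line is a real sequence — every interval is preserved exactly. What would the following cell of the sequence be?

D#5 G#5 E5 D5

Unit = 4 notes; the statements start on A4, B4, C#5, moving up a 2nd each time.
From D#5 the exact shape gives D#5 G#5 E5 D5.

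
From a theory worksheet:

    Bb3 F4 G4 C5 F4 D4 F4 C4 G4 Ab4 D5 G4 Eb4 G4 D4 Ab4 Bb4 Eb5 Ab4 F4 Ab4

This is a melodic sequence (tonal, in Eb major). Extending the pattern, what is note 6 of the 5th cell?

Ab4

With 7-note cells, note 6 of each statement runs D4, Eb4, F4.
Extending up a 2nd: G4 → Ab4.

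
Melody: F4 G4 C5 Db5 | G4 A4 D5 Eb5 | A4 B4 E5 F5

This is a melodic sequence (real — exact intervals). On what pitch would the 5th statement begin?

Unit = 4 notes; the statements start on F4, G4, A4, moving up a 2nd each time.
Extending the heads up a 2nd: B4 → C#5.

C#5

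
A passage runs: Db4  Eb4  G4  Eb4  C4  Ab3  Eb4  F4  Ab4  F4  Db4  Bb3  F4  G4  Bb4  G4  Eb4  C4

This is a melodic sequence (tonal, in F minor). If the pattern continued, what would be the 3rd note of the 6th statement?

Grouping in 6s, the 3rd note of each cell is G4, Ab4, Bb4.
Each moves up a 2nd. Continuing: C5 → Db5 → Eb5.

Eb5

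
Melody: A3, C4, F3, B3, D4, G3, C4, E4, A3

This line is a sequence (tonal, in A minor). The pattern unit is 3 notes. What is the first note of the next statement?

Unit = 3 notes; the statements start on A3, B3, C4, moving up a 2nd each time.
The next head, up a 2nd from C4, is D4.

D4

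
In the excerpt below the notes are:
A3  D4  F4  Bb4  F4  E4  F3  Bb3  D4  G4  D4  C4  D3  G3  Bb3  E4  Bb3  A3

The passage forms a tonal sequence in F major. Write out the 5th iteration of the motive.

G2 C3 E3 A3 E3 D3

Unit = 6 notes; the statements start on A3, F3, D3, moving down a 3rd each time.
Carrying on: Bb2 → G2.
From G2 the diatonic shape gives G2 C3 E3 A3 E3 D3.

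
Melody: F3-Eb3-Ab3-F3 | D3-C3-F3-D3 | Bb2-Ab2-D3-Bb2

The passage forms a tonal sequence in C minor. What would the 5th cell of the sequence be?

Unit = 4 notes; the statements start on F3, D3, Bb2, moving down a 3rd each time.
Continuing the starts: G2 → Eb2.
So cell 5 is Eb2 D2 G2 Eb2.

Eb2 D2 G2 Eb2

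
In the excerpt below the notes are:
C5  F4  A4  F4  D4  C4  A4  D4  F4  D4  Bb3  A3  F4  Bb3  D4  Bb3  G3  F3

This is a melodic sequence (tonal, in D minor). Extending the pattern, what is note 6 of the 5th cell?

Grouping in 6s, the 6th note of each cell is C4, A3, F3.
Each moves down a 3rd. Continuing: D3 → Bb2.

Bb2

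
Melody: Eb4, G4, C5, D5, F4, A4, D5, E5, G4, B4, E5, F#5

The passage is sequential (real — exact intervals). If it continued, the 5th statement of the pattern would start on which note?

Taking 4-note groups, the heads are Eb4, F4, G4: the pattern moves up a 2nd.
Continuing: A4 → B4. Statement 5 starts on B4.

B4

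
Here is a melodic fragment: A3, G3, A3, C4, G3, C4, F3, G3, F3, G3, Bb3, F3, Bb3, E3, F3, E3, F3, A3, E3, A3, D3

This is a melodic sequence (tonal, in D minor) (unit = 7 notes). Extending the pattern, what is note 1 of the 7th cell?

The unit is 7 notes. Position-1 pitches of the 3 shown cells: A3, G3, F3.
Extending down a 2nd: E3 → D3 → C3 → Bb2.

Bb2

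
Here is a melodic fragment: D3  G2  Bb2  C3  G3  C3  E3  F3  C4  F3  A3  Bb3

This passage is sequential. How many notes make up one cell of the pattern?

Try groups of 4 (3 cells in 12 notes):
D3 G2 Bb2 C3 | G3 C3 E3 F3 | C4 F3 A3 Bb3
That's a consistent up a 4th shift per cell, and no other grouping gives one.

4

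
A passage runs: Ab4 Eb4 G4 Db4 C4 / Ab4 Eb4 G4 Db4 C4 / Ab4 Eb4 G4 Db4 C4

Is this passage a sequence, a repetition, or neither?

Each 5-note cell is identical (Ab4 Eb4 G4 Db4 C4), restated at the same pitch.

repetition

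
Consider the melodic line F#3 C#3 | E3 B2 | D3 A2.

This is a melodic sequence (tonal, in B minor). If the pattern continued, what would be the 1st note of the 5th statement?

With 2-note cells, note 1 of each statement runs F#3, E3, D3.
Extending down a 2nd: C#3 → B2.

B2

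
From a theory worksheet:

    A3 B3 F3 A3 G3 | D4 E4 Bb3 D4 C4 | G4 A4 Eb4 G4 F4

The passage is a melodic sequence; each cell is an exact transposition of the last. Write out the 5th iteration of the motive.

The 5-note cells begin on A3, D4, G4 — each up a 4th from the last.
Continuing the starts: C5 → F5.
Statement 5 starts on F5 and keeps the same exact contour: F5 G5 Db5 F5 Eb5.

F5 G5 Db5 F5 Eb5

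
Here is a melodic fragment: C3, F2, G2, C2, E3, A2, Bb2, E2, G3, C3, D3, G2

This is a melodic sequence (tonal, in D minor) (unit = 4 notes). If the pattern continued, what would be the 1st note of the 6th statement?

F4

Grouping in 4s, the 1st note of each cell is C3, E3, G3.
Carrying that up a 3rd forward: Bb3 → D4 → F4.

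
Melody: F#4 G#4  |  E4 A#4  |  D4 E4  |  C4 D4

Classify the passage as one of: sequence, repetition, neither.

neither

Note 2 of cell 2 is A#4; if this were a sequence it would be F#4. No unit length gives a consistent transposition pattern.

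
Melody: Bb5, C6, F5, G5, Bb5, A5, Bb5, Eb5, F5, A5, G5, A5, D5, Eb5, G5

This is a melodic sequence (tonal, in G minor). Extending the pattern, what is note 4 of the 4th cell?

Grouping in 5s, the 4th note of each cell is G5, F5, Eb5.
One more down a 2nd gives D5.

D5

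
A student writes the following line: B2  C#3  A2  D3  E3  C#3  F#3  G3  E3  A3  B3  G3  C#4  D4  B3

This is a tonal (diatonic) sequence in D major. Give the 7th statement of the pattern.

With a 3-note motive the entries are B2, D3, F#3, A3, C#4, each up a 3rd from the previous.
Extending up a 3rd: E4 → G4.
So cell 7 is G4 A4 F#4.

G4 A4 F#4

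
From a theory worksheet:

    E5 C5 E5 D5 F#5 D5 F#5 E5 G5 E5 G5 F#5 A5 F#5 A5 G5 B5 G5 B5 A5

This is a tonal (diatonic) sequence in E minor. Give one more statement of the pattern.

C6 A5 C6 B5

With a 4-note motive the entries are E5, F#5, G5, A5, B5, each up a 2nd from the previous.
So cell 6 is C6 A5 C6 B5.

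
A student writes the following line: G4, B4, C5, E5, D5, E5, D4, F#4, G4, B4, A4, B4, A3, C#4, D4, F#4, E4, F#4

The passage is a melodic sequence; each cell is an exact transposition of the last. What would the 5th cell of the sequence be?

Unit = 6 notes; the statements start on G4, D4, A3, moving down a 4th each time.
Extending down a 4th: E3 → B2.
Statement 5 starts on B2 and keeps the same exact contour: B2 D#3 E3 G#3 F#3 G#3.

B2 D#3 E3 G#3 F#3 G#3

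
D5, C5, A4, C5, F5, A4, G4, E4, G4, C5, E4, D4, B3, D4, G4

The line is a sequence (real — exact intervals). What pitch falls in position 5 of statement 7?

B2

With 5-note cells, note 5 of each statement runs F5, C5, G4.
Carrying that down a 4th forward: D4 → A3 → E3 → B2.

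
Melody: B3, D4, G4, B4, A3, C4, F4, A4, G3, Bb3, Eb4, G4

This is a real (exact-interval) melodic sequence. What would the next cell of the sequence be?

Unit = 4 notes; the statements start on B3, A3, G3, moving down a 2nd each time.
From F3 the exact shape gives F3 Ab3 Db4 F4.

F3 Ab3 Db4 F4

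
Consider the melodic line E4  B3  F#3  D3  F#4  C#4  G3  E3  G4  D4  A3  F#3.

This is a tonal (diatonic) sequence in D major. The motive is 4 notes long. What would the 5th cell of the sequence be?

Taking 4-note groups, the heads are E4, F#4, G4: the pattern moves up a 2nd.
Continuing the starts: A4 → B4.
So cell 5 is B4 F#4 C#4 A3.

B4 F#4 C#4 A3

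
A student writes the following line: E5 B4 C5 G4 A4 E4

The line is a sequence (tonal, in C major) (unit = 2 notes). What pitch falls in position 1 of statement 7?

G3

The unit is 2 notes. Position-1 pitches of the 3 shown cells: E5, C5, A4.
Each moves down a 3rd. Continuing: F4 → D4 → B3 → G3.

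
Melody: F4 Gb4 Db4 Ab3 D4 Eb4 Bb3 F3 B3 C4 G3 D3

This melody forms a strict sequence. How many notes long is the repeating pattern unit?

4

12 notes total. Splitting into 3 groups of 4:
F4 Gb4 Db4 Ab3 | D4 Eb4 Bb3 F3 | B3 C4 G3 D3
Each cell is the previous one down a 3rd — so the unit is 4 notes.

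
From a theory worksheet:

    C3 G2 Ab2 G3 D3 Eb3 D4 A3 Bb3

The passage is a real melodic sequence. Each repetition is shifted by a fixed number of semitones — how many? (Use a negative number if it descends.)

Unit = 3 notes; the statements start on C3, G3, D4, moving up a 5th each time.
C3 to G3 spans +7 semitones.

7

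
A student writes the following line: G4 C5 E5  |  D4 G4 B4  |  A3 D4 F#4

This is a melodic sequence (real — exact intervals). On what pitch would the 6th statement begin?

F#2

The 3-note cells begin on G4, D4, A3 — each down a 4th from the last.
Extending the heads down a 4th: E3 → B2 → F#2.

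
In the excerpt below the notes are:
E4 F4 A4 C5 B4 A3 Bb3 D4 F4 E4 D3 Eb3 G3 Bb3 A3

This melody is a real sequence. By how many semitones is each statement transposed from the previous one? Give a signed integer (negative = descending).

The 5-note cells begin on E4, A3, D3 — each down a 5th from the last.
E4 to A3 spans -7 semitones.

-7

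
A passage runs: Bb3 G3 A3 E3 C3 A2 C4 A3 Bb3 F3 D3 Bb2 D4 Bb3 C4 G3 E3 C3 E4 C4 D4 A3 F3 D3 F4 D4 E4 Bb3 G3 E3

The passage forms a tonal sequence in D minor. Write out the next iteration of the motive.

G4 E4 F4 C4 A3 F3

Unit = 6 notes; the statements start on Bb3, C4, D4, E4, F4, moving up a 2nd each time.
Statement 6 starts on G4 and keeps the same diatonic contour: G4 E4 F4 C4 A3 F3.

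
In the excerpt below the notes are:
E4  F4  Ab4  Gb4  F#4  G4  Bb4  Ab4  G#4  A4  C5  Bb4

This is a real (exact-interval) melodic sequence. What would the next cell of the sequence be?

Taking 4-note groups, the heads are E4, F#4, G#4: the pattern moves up a 2nd.
So cell 4 is A#4 B4 D5 C5.

A#4 B4 D5 C5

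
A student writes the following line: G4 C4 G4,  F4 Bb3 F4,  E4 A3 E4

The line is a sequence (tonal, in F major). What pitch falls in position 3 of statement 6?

Bb3

Grouping in 3s, the 3rd note of each cell is G4, F4, E4.
Carrying that down a 2nd forward: D4 → C4 → Bb3.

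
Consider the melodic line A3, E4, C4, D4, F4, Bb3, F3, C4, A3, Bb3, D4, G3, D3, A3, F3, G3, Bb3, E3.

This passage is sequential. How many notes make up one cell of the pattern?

18 notes total. Splitting into 3 groups of 6:
A3 E4 C4 D4 F4 Bb3 | F3 C4 A3 Bb3 D4 G3 | D3 A3 F3 G3 Bb3 E3
Each cell is the previous one down a 3rd — so the unit is 6 notes.

6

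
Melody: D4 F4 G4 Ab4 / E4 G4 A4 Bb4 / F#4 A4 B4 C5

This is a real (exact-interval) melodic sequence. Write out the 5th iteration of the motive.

The 4-note cells begin on D4, E4, F#4 — each up a 2nd from the last.
Continuing the starts: G#4 → A#4.
So cell 5 is A#4 C#5 D#5 E5.

A#4 C#5 D#5 E5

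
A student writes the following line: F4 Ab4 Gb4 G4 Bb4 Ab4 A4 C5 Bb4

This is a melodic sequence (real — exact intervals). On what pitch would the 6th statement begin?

Taking 3-note groups, the heads are F4, G4, A4: the pattern moves up a 2nd.
Continuing: B4 → C#5 → D#5. Statement 6 starts on D#5.

D#5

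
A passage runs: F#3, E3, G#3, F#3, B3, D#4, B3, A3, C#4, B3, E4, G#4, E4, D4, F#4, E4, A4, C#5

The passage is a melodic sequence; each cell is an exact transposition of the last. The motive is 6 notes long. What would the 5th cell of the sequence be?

Unit = 6 notes; the statements start on F#3, B3, E4, moving up a 4th each time.
Continuing the starts: A4 → D5.
So cell 5 is D5 C5 E5 D5 G5 B5.

D5 C5 E5 D5 G5 B5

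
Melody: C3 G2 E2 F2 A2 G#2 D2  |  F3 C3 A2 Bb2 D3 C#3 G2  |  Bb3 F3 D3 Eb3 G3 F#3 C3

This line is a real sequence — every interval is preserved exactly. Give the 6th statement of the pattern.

With a 7-note motive the entries are C3, F3, Bb3, each up a 4th from the previous.
Continuing the starts: Eb4 → Ab4 → Db5.
From Db5 the exact shape gives Db5 Ab4 F4 Gb4 Bb4 A4 Eb4.

Db5 Ab4 F4 Gb4 Bb4 A4 Eb4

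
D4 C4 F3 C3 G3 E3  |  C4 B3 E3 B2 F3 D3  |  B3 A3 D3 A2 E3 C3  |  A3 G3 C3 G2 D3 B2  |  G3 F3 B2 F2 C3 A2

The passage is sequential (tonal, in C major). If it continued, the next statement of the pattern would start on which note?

Unit = 6 notes; the statements start on D4, C4, B3, A3, G3, moving down a 2nd each time.
The next head, down a 2nd from G3, is F3.

F3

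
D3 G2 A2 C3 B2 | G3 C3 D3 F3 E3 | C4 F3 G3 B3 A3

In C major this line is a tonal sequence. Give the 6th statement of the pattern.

The 5-note cells begin on D3, G3, C4 — each up a 4th from the last.
Carrying on: F4 → B4 → E5.
From E5 the diatonic shape gives E5 A4 B4 D5 C5.

E5 A4 B4 D5 C5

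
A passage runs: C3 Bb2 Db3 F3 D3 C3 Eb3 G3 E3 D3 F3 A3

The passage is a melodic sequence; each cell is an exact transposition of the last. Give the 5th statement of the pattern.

G#3 F#3 A3 C#4

With a 4-note motive the entries are C3, D3, E3, each up a 2nd from the previous.
Continuing the starts: F#3 → G#3.
So cell 5 is G#3 F#3 A3 C#4.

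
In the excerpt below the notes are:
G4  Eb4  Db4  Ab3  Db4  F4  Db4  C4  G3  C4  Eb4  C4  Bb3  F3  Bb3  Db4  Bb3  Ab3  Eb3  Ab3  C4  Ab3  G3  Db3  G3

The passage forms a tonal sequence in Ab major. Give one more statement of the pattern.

Bb3 G3 F3 C3 F3

With a 5-note motive the entries are G4, F4, Eb4, Db4, C4, each down a 2nd from the previous.
From Bb3 the diatonic shape gives Bb3 G3 F3 C3 F3.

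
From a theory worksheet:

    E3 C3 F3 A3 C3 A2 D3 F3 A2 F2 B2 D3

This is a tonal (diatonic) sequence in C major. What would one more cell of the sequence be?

With a 4-note motive the entries are E3, C3, A2, each down a 3rd from the previous.
Statement 4 starts on F2 and keeps the same diatonic contour: F2 D2 G2 B2.

F2 D2 G2 B2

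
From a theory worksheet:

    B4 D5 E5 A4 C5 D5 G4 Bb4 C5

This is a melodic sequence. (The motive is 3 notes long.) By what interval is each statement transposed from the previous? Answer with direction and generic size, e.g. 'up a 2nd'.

Unit = 3 notes; the statements start on B4, A4, G4, moving down a 2nd each time.
B4 to A4 is down a 2nd.

down a 2nd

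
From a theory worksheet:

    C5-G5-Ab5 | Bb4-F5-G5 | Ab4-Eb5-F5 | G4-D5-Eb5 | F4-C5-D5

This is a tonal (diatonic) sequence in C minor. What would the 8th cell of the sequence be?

C4 G4 Ab4

Taking 3-note groups, the heads are C5, Bb4, Ab4, G4, F4: the pattern moves down a 2nd.
Carrying on: Eb4 → D4 → C4.
Statement 8 starts on C4 and keeps the same diatonic contour: C4 G4 Ab4.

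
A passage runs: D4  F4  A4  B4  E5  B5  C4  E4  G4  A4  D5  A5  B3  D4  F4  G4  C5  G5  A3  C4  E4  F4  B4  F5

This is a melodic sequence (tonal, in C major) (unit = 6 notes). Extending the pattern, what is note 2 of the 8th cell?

F3

With 6-note cells, note 2 of each statement runs F4, E4, D4, C4.
Each moves down a 2nd. Continuing: B3 → A3 → G3 → F3.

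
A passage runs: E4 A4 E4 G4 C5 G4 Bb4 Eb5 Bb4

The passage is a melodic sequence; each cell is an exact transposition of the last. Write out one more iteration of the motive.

Db5 Gb5 Db5

With a 3-note motive the entries are E4, G4, Bb4, each up a 3rd from the previous.
Statement 4 starts on Db5 and keeps the same exact contour: Db5 Gb5 Db5.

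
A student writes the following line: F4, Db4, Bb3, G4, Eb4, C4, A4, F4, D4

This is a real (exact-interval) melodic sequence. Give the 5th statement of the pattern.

Unit = 3 notes; the statements start on F4, G4, A4, moving up a 2nd each time.
Carrying on: B4 → C#5.
So cell 5 is C#5 A4 F#4.

C#5 A4 F#4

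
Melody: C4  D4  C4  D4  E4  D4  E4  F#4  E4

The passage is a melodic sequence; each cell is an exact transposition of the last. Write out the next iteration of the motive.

With a 3-note motive the entries are C4, D4, E4, each up a 2nd from the previous.
From F#4 the exact shape gives F#4 G#4 F#4.

F#4 G#4 F#4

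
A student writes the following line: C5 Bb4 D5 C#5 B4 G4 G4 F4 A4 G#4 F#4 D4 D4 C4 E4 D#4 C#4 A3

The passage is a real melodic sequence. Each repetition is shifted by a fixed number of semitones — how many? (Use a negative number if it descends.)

-5

Taking 6-note groups, the heads are C5, G4, D4: the pattern moves down a 4th.
C5→G4 is 67 − 72 = -5 semitones.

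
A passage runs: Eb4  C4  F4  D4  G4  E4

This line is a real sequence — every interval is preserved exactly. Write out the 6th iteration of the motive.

C#5 A#4

Taking 2-note groups, the heads are Eb4, F4, G4: the pattern moves up a 2nd.
Carrying on: A4 → B4 → C#5.
So cell 6 is C#5 A#4.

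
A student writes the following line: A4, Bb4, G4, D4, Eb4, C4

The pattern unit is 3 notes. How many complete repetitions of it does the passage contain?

2

6 notes in groups of 3 gives 6/3 = 2 statements.
Starts: A4, D4 — each down a 5th.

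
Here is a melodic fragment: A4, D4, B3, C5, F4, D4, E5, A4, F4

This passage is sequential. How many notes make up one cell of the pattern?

There are 9 notes; a 3-note unit gives 3 cells:
A4 D4 B3 | C5 F4 D4 | E5 A4 F4
Every group is a transposition up a 3rd of the one before; no shorter unit works.

3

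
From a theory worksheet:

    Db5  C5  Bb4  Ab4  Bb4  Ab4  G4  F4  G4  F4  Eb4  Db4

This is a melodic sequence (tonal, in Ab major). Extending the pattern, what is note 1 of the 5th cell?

With 4-note cells, note 1 of each statement runs Db5, Bb4, G4.
Each moves down a 3rd. Continuing: Eb4 → C4.

C4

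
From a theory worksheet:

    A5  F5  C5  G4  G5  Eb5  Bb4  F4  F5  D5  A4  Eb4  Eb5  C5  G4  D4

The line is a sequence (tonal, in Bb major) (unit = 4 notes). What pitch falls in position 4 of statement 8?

G3

With 4-note cells, note 4 of each statement runs G4, F4, Eb4, D4.
Carrying that down a 2nd forward: C4 → Bb3 → A3 → G3.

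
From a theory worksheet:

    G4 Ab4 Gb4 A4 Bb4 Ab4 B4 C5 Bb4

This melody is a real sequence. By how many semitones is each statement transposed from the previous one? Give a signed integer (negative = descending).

2

Taking 3-note groups, the heads are G4, A4, B4: the pattern moves up a 2nd.
G4 to A4 spans +2 semitones.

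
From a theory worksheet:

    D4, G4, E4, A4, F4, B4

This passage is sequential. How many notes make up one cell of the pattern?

2

6 notes total. Splitting into 3 groups of 2:
D4 G4 | E4 A4 | F4 B4
Each cell is the previous one up a 2nd — so the unit is 2 notes.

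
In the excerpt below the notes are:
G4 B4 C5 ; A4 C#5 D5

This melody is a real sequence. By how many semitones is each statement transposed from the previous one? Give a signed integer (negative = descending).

2

The 3-note cells begin on G4, A4 — each up a 2nd from the last.
Counting half-steps from G4 to A4: 2.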